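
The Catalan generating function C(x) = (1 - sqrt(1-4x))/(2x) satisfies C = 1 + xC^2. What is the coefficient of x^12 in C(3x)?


Substituting x -> 3x scales the n-th coefficient by 3^n, so [x^12] C(3x) = 3^12 * C_12.
C_12 = C(2*12, 12)/(13) = 2704156/13 = 208012.
So 3^12 * 208012 = 531441 * 208012 = 110546105292.

110546105292


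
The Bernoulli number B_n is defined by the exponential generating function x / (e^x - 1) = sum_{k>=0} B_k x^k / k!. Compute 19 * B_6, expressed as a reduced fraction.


Bernoulli numbers can also be computed recursively via B_0 = 1 and sum_{j=0}^{m} C(m+1, j) B_j = 0 for m >= 1. Odd-index Bernoulli numbers vanish for k >= 3.
Computing B_6 = 1/42, so 19 * B_6 = 19 * 1/42 = 19/42.

19/42


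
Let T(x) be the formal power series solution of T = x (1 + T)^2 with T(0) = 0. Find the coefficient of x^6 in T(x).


Apply the Lagrange inversion formula: if T = x * phi(T) with phi(t) = (1 + t)^2, then [x^n] T = (1/n) [t^(n-1)] phi(t)^n = (1/n) [t^(n-1)] (1 + t)^(2n) = (1/n) C(2n, n-1).
Using the identity C(2n, n-1) = C(2n, n) * n / (n+1), the unscaled factor equals C(2n, n) / (n+1) = C_n, the n-th Catalan number.
For n = 6: C_6 = C(12, 6) / 7 = 924/7 = 132 = 132.

132


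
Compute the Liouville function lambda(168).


The Liouville function is lambda(k) = (-1)^Omega(k), where Omega(k) counts the prime factors of k with multiplicity.
Factoring: 168 = 2 * 2 * 2 * 3 * 7, so Omega(168) = 5.
lambda(168) = (-1)^5 = -1.

-1


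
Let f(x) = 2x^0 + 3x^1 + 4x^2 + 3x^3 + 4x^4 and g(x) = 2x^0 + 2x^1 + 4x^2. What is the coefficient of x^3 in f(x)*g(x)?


Cauchy product at x^3:
3*4 + 4*2 + 3*2
= 26

26


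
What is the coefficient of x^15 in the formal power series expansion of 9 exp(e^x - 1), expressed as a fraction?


exp(e^x - 1) is the exponential generating function for the Bell numbers Bell_k: exp(e^x - 1) = sum_{k>=0} Bell_k x^k / k!.
So the coefficient of x^15 in 9 exp(e^x - 1) is 9 Bell_15 / 15!.
Computing: Bell_15 = 1382958545 and 15! = 1307674368000, giving
9 * 1382958545/1307674368000 = 276591709/29059430400.

276591709/29059430400


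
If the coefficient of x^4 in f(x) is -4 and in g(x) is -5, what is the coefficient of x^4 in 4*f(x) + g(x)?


Scalar multiplication scales coefficients: 4 * -4 = -16.
Then add the g coefficient: -16 + -5
= -21

-21


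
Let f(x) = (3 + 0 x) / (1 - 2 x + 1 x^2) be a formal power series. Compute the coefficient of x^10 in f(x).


Write f(x) = sum_{k>=0} a_k x^k. Multiplying both sides by 1 - 2 x + 1 x^2 gives
(1 - 2 x + 1 x^2) sum_{k>=0} a_k x^k = 3 + 0 x.
Matching coefficients:
 x^0: a_0 = 3
 x^1: a_1 - 2 a_0 = 0  =>  a_1 = 2*3 + 0 = 6
 x^k (k >= 2): a_k = 2 a_{k-1} - 1 a_{k-2}.
Iterating: a_2 = 9, a_3 = 12, a_4 = 15, a_5 = 18, a_6 = 21, a_7 = 24, a_8 = 27, a_9 = 30, a_10 = 33.
So the coefficient of x^10 is 33.

33


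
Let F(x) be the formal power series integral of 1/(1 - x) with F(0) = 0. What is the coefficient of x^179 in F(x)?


1/(1 - x) = sum_{k>=0} x^k. Integrating termwise and using F(0) = 0 gives
F(x) = sum_{k>=0} x^(k+1) / (k+1) = sum_{m>=1} x^m / m = -ln(1 - x).
So the coefficient of x^179 is 1/179 = 1/179.

1/179


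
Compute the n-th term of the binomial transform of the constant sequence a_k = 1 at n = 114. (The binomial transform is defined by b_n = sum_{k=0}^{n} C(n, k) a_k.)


With a_k = 1 for all k, b_n = sum_{k=0}^{n} C(n, k) = 2^n by the binomial theorem.
For n = 114: 2^114 = 20769187434139310514121985316880384.

20769187434139310514121985316880384


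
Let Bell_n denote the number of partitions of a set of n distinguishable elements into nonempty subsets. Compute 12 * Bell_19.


Bell_19 can be computed from the Bell triangle or from Dobinski's identity Bell_n = (1/e) * sum_{k>=0} k^n / k!.
Computing Bell_19 = 5832742205057.
Then 12 * 5832742205057 = 69992906460684.

69992906460684


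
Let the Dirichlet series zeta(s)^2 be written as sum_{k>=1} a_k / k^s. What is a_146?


The Dirichlet convolution of the constant function 1 with itself gives (1 * 1)(k) = sum_{d | k} 1 = d(k), the number of positive divisors of k.
Since zeta(s) = sum_{k>=1} 1/k^s, we have zeta(s)^2 = sum_{k>=1} d(k)/k^s, so a_k = d(k).
For k = 146: the divisors are 1, 2, 73, 146.
Count = 4.

4


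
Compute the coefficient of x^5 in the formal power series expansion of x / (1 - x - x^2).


Let f(x) = sum_{k>=0} a_k x^k. Multiplying f(x) * (1 - x - x^2) = x and matching coefficients gives a_0 = 0, a_1 = 1, and a_k = a_{k-1} + a_{k-2} for k >= 2. These are the Fibonacci numbers F_k.
Iterating from F_0 = 0, F_1 = 1:
F_0=0, F_1=1, F_2=1, F_3=2, F_4=3, F_5=5
F_5 = 5.

5


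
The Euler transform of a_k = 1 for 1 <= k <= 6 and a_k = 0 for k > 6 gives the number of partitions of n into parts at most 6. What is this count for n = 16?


Partitions of 16 into parts at most 6:
Using generating function (1-x)^(-1)(1-x^2)^(-1)...(1-x^6)^(-1),
the coefficient of x^16 = 136

136


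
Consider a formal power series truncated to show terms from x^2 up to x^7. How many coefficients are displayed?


From x^2 to x^7 inclusive, the count is 7 - 2 + 1 = 6.

6


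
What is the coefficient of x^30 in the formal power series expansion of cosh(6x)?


The Maclaurin series is cosh(t) = sum_{m>=0} t^(2m) / (2m)!, so substituting t = 6x, only even powers of x are nonzero, with coefficient of x^(2m) equal to 6^(2m) / (2m)!.
For x^30 the coefficient is 6^30/30! = 221073919720733357899776/265252859812191058636308480000000 = 688747536/826385373016328125.

688747536/826385373016328125


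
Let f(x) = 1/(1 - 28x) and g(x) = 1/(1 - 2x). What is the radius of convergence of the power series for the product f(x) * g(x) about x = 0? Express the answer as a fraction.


The radius of 1/(1 - 28x) is 1/28 (nearest singularity at x = 1/28), and the radius of 1/(1 - 2x) is 1/2.
The product f(x)*g(x) = 1/((1 - 28x)(1 - 2x)) has singularities at both 1/28 and 1/2, so its radius of convergence is the distance to the nearest one:
min(1/28, 1/2) = 1/28.

1/28


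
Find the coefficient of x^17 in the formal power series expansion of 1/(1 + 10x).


Write 1/(1 + c x) = 1/(1 - (-c) x) and apply the geometric-series identity
1/(1 - y) = sum_{k>=0} y^k to get 1/(1 + c x) = sum_{k>=0} (-c)^k x^k.
So the coefficient of x^k is (-c)^k = (-1)^k * c^k.
Here c = 10 and k = 17:
(-10)^17 = -1 * 100000000000000000 = -100000000000000000

-100000000000000000


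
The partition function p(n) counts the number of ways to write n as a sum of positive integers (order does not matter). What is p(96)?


Using the generating function prod_{k>=1} 1/(1-x^k), we compute p(96).
By dynamic programming over parts 1 through 96:
p(96) = 118114304

118114304


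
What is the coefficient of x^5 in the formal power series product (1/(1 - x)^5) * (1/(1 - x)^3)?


Combine the factors: (1/(1 - x)^5) * (1/(1 - x)^3) = 1/(1 - x)^8.
Then use 1/(1 - x)^r = sum_{k>=0} C(k + r - 1, r - 1) x^k with r = 8 and k = 5:
C(12, 7) = 792.

792


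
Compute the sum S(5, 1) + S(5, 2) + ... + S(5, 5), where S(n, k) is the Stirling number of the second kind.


By definition, S(n, k) counts partitions of an n-set into exactly k nonempty blocks.
Computing row n = 5 for k = 1..5:
S(5, k): 1, 15, 25, 10, 1
Sum = 52. (This equals Bell_5 since the sum runs over all k.)

52


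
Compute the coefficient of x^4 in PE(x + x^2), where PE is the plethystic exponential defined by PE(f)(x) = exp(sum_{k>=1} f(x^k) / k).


With f(x) = x + x^2, the exponent is sum_{k>=1} (x^k + x^(2k)) / k = -ln(1 - x) - ln(1 - x^2). Exponentiating:
PE(x + x^2) = 1 / ((1 - x)(1 - x^2)).
This is the generating function for partitions of n into parts of size 1 or 2. The number of 2's can be any j in 0..2, and the rest are 1's, so
[x^4] = floor(4/2) + 1 = 3.

3


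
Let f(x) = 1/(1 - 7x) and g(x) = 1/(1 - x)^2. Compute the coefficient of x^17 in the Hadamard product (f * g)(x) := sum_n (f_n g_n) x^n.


f has coefficients f_k = 7^k. For g = 1/(1 - x)^2 the coefficient is g_k = C(k + 1, 1) = k + 1. The Hadamard coefficient is (f * g)_k = 7^k * (k + 1).
For k = 17: 7^17 * 18 = 232630513987207 * 18 = 4187349251769726.

4187349251769726


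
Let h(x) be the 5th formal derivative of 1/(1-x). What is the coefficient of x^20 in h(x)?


Differentiating 5 times: d^5/dx^5 [1/(1-x)] = 5!/(1-x)^6.
The expansion 1/(1-x)^6 = sum_{k>=0} C(k+5, 5) x^k, so the coefficient of x^n in 5!/(1-x)^6 is 5! * C(n+5, 5).
For n = 20: 120 * C(25, 5) = 120 * 53130 = 6375600

6375600


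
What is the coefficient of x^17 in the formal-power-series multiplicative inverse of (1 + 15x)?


The inverse is 1/(1 + 15x). Apply the geometric identity 1/(1 - y) = sum_{k>=0} y^k with y = -15x:
1/(1 + 15x) = sum_{k>=0} (-15)^k x^k.
So the coefficient of x^17 is (-15)^17 = -98526125335693359375.

-98526125335693359375


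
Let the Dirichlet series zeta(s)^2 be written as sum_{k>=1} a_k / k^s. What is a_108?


The Dirichlet convolution of the constant function 1 with itself gives (1 * 1)(k) = sum_{d | k} 1 = d(k), the number of positive divisors of k.
Since zeta(s) = sum_{k>=1} 1/k^s, we have zeta(s)^2 = sum_{k>=1} d(k)/k^s, so a_k = d(k).
For k = 108: the divisors are 1, 2, 3, 4, 6, 9, 12, 18, 27, 36, 54, 108.
Count = 12.

12


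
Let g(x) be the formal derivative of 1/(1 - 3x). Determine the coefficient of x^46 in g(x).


Differentiate termwise: d/dx sum_{k>=0} 3^k x^k = sum_{k>=1} k 3^k x^(k-1) = sum_{j>=0} (j+1) 3^(j+1) x^j.
Equivalently, d/dx [1/(1 - 3x)] = 3/(1 - 3x)^2.
For j = 46: 47 * 3^47 = 47 * 26588814358957503287787 = 1249674274871002654525989.

1249674274871002654525989


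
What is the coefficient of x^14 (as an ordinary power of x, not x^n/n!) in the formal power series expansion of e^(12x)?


The exponential series is e^y = sum_{k>=0} y^k / k!. Substituting y = 12x gives
e^(12x) = sum_{k>=0} 12^k x^k / k!.
So the coefficient of x^n is a^n/n! with a = 12, n = 14:
12^14 / 14! = 1283918464548864/87178291200 = 2579890176/175175

2579890176/175175


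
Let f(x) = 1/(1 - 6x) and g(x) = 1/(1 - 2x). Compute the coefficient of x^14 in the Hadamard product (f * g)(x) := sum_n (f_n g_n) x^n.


f has coefficients f_k = 6^k and g has coefficients g_k = 2^k, so the Hadamard product has coefficient (f*g)_k = 6^k * 2^k = 12^k.
For k = 14: 12^14 = 1283918464548864.

1283918464548864


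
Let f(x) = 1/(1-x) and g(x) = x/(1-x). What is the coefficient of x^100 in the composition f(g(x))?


First simplify the composition: f(g(x)) = 1/(1 - x/(1-x)) = (1-x)/((1-x) - x) = (1-x)/(1-2x).
Now extract the coefficient. Write (1-x)/(1-2x) = 1/(1-2x) - x/(1-2x).
The coefficient of x^n in 1/(1-2x) is 2^n, and in x/(1-2x) is 2^(n-1) (for n >= 1).
So the coefficient of x^100 is 2^100 - 2^99 = 1267650600228229401496703205376 - 633825300114114700748351602688 = 633825300114114700748351602688.

633825300114114700748351602688


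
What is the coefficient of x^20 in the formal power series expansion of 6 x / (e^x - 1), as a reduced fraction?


The exponential generating function for Bernoulli numbers is
x / (e^x - 1) = sum_{k>=0} B_k x^k / k!.
So the coefficient of x^20 in 6 x / (e^x - 1) is 6 B_20 / 20!.
Computing: B_20 = -174611/330, 20! = 2432902008176640000, giving
6 * -174611/330 / 2432902008176640000 = -174611/133809610449715200000.

-174611/133809610449715200000


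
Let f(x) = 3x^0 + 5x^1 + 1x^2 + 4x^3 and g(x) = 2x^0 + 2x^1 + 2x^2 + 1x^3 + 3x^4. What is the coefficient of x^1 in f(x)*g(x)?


Cauchy product at x^1:
3*2 + 5*2
= 16

16


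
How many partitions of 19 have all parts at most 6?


Using the generating function (1-x)^(-1)(1-x^2)^(-1)...(1-x^6)^(-1),
the coefficient of x^19 counts these restricted partitions.
Result = 235

235


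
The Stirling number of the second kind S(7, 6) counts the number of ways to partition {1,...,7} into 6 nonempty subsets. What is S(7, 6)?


Using the explicit formula S(n,k) = (1/k!) sum_{j=0}^{k} (-1)^(k-j) C(k,j) j^n:
S(7, 6) = 21
Equivalently, S(n,k) is n! times the coefficient of x^n in the EGF (e^x - 1)^k / k!.

21


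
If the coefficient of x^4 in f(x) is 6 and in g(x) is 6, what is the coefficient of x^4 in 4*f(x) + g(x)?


Scalar multiplication scales coefficients: 4 * 6 = 24.
Then add the g coefficient: 24 + 6
= 30

30


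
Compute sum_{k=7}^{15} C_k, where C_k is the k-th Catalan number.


C_7 through C_15: 429, 1430, 4862, 16796, 58786, 208012, 742900, 2674440, 9694845
Sum = 429 + 1430 + 4862 + 16796 + 58786 + 208012 + 742900 + 2674440 + 9694845
= 13402500

13402500


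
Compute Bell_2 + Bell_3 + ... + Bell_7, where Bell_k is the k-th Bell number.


Recall Bell_k counts set partitions of a k-set (with Bell_0 = 1 by convention).
Bell_2 through Bell_7: 2, 5, 15, 52, 203, 877
Sum = 2 + 5 + 15 + 52 + 203 + 877 = 1154.

1154


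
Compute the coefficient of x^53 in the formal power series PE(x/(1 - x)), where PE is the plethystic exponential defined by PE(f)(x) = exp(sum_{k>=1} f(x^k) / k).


For f(x) = x/(1 - x) we have
sum_{k>=1} f(x^k) / k = sum_{k>=1} (1/k) * x^k / (1 - x^k) = sum_{k, m >= 1} x^(k m) / k,
which after exponentiating simplifies to
PE(x/(1 - x)) = prod_{k>=1} 1 / (1 - x^k).
This is the generating function for the partition function p(n), so the coefficient of x^53 is p(53).
Computing p(53) by dynamic programming over parts 1, 2, ..., 53: p(53) = 329931.

329931


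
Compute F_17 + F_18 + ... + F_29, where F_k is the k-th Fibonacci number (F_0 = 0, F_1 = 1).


Use the identity sum_{k=0}^{N} F_k = F_{N+2} - 1 (which follows from F_{k+2} - F_{k+1} = F_k). Then
sum_{k=17}^{29} F_k = (F_{31} - 1) - (F_{18} - 1) = F_{31} - F_{18}.
Computing: F_{31} = 1346269, F_{18} = 2584, so
Sum = 1346269 - 2584 = 1343685.

1343685


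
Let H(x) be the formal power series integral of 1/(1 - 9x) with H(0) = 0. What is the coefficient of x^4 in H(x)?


1/(1 - 9x) = sum_{k>=0} 9^k x^k. Integrating termwise with H(0) = 0:
H(x) = sum_{k>=0} 9^k x^(k+1) / (k+1) = sum_{m>=1} 9^(m-1) x^m / m.
For m = 4: 9^3/4 = 729/4 = 729/4.

729/4


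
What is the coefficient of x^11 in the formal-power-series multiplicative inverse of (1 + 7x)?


The inverse is 1/(1 + 7x). Apply the geometric identity 1/(1 - y) = sum_{k>=0} y^k with y = -7x:
1/(1 + 7x) = sum_{k>=0} (-7)^k x^k.
So the coefficient of x^11 is (-7)^11 = -1977326743.

-1977326743


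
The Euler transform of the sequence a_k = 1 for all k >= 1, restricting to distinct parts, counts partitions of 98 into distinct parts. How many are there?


Partitions of 98 into distinct parts can be computed via generating function.
Product (1+x)(1+x^2)(1+x^3)...
The coefficient of x^98 = 376256

376256


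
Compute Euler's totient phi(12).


phi(n) counts integers in [1, n] coprime to n. Using the multiplicative formula phi(n) = n * prod_{p | n} (1 - 1/p):
12 = 2^2 * 3, so
phi(12) = 12 * (1 - 1/2) * (1 - 1/3) = 4.

4


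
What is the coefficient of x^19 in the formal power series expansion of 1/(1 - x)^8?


The negative binomial / multiset identity is
1/(1 - x)^r = sum_{k>=0} C(k + r - 1, r - 1) x^k.
Here r = 8 and k = 19, so the coefficient is
C(19 + 7, 7) = C(26, 7)
= 657800

657800


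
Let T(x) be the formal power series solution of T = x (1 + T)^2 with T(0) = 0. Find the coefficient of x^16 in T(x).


Apply the Lagrange inversion formula: if T = x * phi(T) with phi(t) = (1 + t)^2, then [x^n] T = (1/n) [t^(n-1)] phi(t)^n = (1/n) [t^(n-1)] (1 + t)^(2n) = (1/n) C(2n, n-1).
Using the identity C(2n, n-1) = C(2n, n) * n / (n+1), the unscaled factor equals C(2n, n) / (n+1) = C_n, the n-th Catalan number.
For n = 16: C_16 = C(32, 16) / 17 = 601080390/17 = 35357670 = 35357670.

35357670


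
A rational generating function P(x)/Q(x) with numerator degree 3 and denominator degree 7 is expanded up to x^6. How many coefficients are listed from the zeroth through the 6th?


Expanding up to x^6 gives the coefficients for x^0, x^1, ..., x^6.
That is 6 + 1 = 7 coefficients in total.

7


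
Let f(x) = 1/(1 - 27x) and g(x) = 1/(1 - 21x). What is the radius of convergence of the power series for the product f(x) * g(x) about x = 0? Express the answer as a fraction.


The radius of 1/(1 - 27x) is 1/27 (nearest singularity at x = 1/27), and the radius of 1/(1 - 21x) is 1/21.
The product f(x)*g(x) = 1/((1 - 27x)(1 - 21x)) has singularities at both 1/27 and 1/21, so its radius of convergence is the distance to the nearest one:
min(1/27, 1/21) = 1/27.

1/27


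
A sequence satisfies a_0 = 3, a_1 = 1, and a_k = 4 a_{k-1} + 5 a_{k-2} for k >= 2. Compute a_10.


The characteristic equation is t^2 - 4 t - 5 = 0, with roots r_1 = 5 and r_2 = -1 (so c_1 = r_1 + r_2, c_2 = -r_1 r_2 as required).
One can use the closed form a_n = A r_1^n + B r_2^n, but direct iteration is more reliable:
a_0 = 3, a_1 = 1, a_2 = 19, a_3 = 81, a_4 = 419, a_5 = 2081, a_6 = 10419, a_7 = 52081, a_8 = 260419, a_9 = 1302081, a_10 = 6510419.
So a_10 = 6510419.

6510419


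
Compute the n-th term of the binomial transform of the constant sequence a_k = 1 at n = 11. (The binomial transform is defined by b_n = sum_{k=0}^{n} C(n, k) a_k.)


With a_k = 1 for all k, b_n = sum_{k=0}^{n} C(n, k) = 2^n by the binomial theorem.
For n = 11: 2^11 = 2048.

2048


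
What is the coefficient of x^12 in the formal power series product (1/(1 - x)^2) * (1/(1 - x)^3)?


Combine the factors: (1/(1 - x)^2) * (1/(1 - x)^3) = 1/(1 - x)^5.
Then use 1/(1 - x)^r = sum_{k>=0} C(k + r - 1, r - 1) x^k with r = 5 and k = 12:
C(16, 4) = 1820.

1820


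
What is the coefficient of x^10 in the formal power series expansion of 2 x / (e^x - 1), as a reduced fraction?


The exponential generating function for Bernoulli numbers is
x / (e^x - 1) = sum_{k>=0} B_k x^k / k!.
So the coefficient of x^10 in 2 x / (e^x - 1) is 2 B_10 / 10!.
Computing: B_10 = 5/66, 10! = 3628800, giving
2 * 5/66 / 3628800 = 1/23950080.

1/23950080


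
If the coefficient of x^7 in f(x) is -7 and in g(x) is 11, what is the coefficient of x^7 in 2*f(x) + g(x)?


Scalar multiplication scales coefficients: 2 * -7 = -14.
Then add the g coefficient: -14 + 11
= -3

-3


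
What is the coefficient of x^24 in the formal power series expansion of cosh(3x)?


The Maclaurin series is cosh(t) = sum_{m>=0} t^(2m) / (2m)!, so substituting t = 3x, only even powers of x are nonzero, with coefficient of x^(2m) equal to 3^(2m) / (2m)!.
For x^24 the coefficient is 3^24/24! = 282429536481/620448401733239439360000 = 4782969/10507348163952640000.

4782969/10507348163952640000


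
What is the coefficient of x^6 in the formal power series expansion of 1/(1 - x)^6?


The expansion 1/(1 - x)^r = sum_{k>=0} C(k + r - 1, r - 1) x^k follows from the multiset / negative-binomial theorem (or from repeated differentiation of the geometric series).
For r = 6 and k = 6:
C(11, 5) = 39916800 / (120 * 720) = 462.

462


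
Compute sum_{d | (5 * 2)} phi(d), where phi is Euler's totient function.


First, 5 * 2 = 10. One classical identity is sum_{d | n} phi(d) = n (each k in [1, n] has a unique gcd with n, and among the k's with gcd(k, n) = n/d there are phi(d) of them). So the sum equals 10. We also verify directly:
Divisors of 10: 1, 2, 5, 10.
phi values: 1, 1, 4, 4.
Sum = 10.

10


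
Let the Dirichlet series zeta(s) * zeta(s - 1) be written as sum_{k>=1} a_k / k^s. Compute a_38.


Convolution gives a_k = sum_{d | k} d * 1 = sum_{d | k} d = sigma(k), the sum of positive divisors of k.
For k = 38, the divisors are 1, 2, 19, 38, so
sigma(38) = 1 + 2 + 19 + 38 = 60.

60


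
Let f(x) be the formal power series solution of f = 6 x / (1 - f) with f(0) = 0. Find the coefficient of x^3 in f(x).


Apply Lagrange inversion: f = 6 x * phi(f) with phi(t) = 1/(1 - t), so
[x^n] f = 6^n * (1/n) [t^(n-1)] phi(t)^n = 6^n * (1/n) [t^(n-1)] (1 - t)^(-n) = 6^n * (1/n) C(2n - 2, n - 1) = 6^n * C_{n-1}.
For n = 3: C_2 = C(4, 2) / 3 = 6/3 = 2.
With the 6^3 = 216 factor, the coefficient is 216 * 2 = 432.

432


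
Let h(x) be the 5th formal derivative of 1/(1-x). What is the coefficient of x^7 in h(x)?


Differentiating 5 times: d^5/dx^5 [1/(1-x)] = 5!/(1-x)^6.
The expansion 1/(1-x)^6 = sum_{k>=0} C(k+5, 5) x^k, so the coefficient of x^n in 5!/(1-x)^6 is 5! * C(n+5, 5).
For n = 7: 120 * C(12, 5) = 120 * 792 = 95040

95040


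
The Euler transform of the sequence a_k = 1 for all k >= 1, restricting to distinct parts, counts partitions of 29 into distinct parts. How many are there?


Partitions of 29 into distinct parts can be computed via generating function.
Product (1+x)(1+x^2)(1+x^3)...
The coefficient of x^29 = 256

256


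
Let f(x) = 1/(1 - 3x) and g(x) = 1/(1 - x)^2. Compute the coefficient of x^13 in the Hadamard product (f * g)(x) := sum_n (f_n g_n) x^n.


f has coefficients f_k = 3^k. For g = 1/(1 - x)^2 the coefficient is g_k = C(k + 1, 1) = k + 1. The Hadamard coefficient is (f * g)_k = 3^k * (k + 1).
For k = 13: 3^13 * 14 = 1594323 * 14 = 22320522.

22320522


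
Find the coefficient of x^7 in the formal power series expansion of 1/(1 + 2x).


Write 1/(1 + c x) = 1/(1 - (-c) x) and apply the geometric-series identity
1/(1 - y) = sum_{k>=0} y^k to get 1/(1 + c x) = sum_{k>=0} (-c)^k x^k.
So the coefficient of x^k is (-c)^k = (-1)^k * c^k.
Here c = 2 and k = 7:
(-2)^7 = -1 * 128 = -128

-128


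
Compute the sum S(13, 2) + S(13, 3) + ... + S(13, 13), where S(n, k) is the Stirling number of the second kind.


By definition, S(n, k) counts partitions of an n-set into exactly k nonempty blocks.
Computing row n = 13 for k = 2..13:
S(13, k): 4095, 261625, 2532530, 7508501, 9321312, 5715424, 1899612, 359502, 39325, 2431, 78, 1
Sum = 27644436.

27644436


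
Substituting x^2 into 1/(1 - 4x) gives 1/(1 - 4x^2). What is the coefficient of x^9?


Since 1/(1 - 4x^2) only has even powers of x,
the coefficient of x^9 (odd) is 0.

0


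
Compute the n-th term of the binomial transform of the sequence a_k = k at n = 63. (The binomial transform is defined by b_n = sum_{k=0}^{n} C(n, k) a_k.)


With a_k = k, b_n = sum_{k=0}^{n} C(n, k) k. Using k * C(n, k) = n * C(n-1, k-1) gives b_n = n * sum_{k>=1} C(n-1, k-1) = n * 2^(n-1).
For n = 63: 63 * 2^62 = 63 * 4611686018427387904 = 290536219160925437952.

290536219160925437952


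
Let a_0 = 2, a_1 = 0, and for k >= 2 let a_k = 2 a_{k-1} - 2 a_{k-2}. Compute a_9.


Iterating the recurrence forward:
a_0 = 2
a_1 = 0
a_2 = 2*0 - 2*2 = -4
a_3 = 2*-4 - 2*0 = -8
a_4 = 2*-8 - 2*-4 = -8
a_5 = 2*-8 - 2*-8 = 0
a_6 = 2*0 - 2*-8 = 16
a_7 = 2*16 - 2*0 = 32
a_8 = 2*32 - 2*16 = 32
a_9 = 2*32 - 2*32 = 0
So a_9 = 0.

0


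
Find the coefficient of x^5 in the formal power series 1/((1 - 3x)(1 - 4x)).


By partial fractions or Cauchy convolution:
The coefficient equals sum_{k=0}^{5} 3^k * 4^(5-k).
= 3367

3367


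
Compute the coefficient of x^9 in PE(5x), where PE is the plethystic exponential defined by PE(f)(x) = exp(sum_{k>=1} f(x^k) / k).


With f(x) = 5x, the exponent is sum_{k>=1} 5 x^k / k = 5 * (-ln(1 - x)). Exponentiating:
PE(5x) = exp(-5 ln(1 - x)) = 1/(1 - x)^5.
By the negative binomial expansion, [x^n] 1/(1 - x)^5 = C(n + 4, 4).
For n = 9: C(13, 4) = 715.

715


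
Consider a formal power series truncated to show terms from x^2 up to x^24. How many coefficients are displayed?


From x^2 to x^24 inclusive, the count is 24 - 2 + 1 = 23.

23


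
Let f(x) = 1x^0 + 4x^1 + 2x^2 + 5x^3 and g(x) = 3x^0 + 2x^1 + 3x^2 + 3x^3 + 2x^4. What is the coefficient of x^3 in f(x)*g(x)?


Cauchy product at x^3:
1*3 + 4*3 + 2*2 + 5*3
= 34

34


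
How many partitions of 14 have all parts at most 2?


Using the generating function (1-x)^(-1)(1-x^2)^(-1),
the coefficient of x^14 counts these restricted partitions.
Result = 8

8


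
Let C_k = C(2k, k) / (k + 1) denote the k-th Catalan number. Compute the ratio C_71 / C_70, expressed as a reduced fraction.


Using C_k = (2k)! / (k! (k+1)!), the ratio C_{k+1}/C_k simplifies to
C_{k+1}/C_k = [(2k+2)! / ((k+1)! (k+2)!)] * [k! (k+1)! / (2k)!]
 = (2k+2)(2k+1) / ((k+1)(k+2)) = 2(2k+1) / (k+2).
For k = 70: 2(2*70 + 1) / (70 + 2) = 282/72 = 47/12.

47/12


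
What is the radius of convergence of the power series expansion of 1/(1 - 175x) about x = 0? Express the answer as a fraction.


Expanding 1/(1 - 175x) = sum_{k>=0} 175^k x^k, the series converges when |175x| < 1, i.e., |x| < 1/175.
So the radius of convergence is 1/175 = 1/175.

1/175


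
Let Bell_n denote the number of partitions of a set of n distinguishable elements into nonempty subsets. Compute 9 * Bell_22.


Bell_22 can be computed from the Bell triangle or from Dobinski's identity Bell_n = (1/e) * sum_{k>=0} k^n / k!.
Computing Bell_22 = 4506715738447323.
Then 9 * 4506715738447323 = 40560441646025907.

40560441646025907


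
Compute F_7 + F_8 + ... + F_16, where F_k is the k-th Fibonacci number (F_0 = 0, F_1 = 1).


Use the identity sum_{k=0}^{N} F_k = F_{N+2} - 1 (which follows from F_{k+2} - F_{k+1} = F_k). Then
sum_{k=7}^{16} F_k = (F_{18} - 1) - (F_{8} - 1) = F_{18} - F_{8}.
Computing: F_{18} = 2584, F_{8} = 21, so
Sum = 2584 - 21 = 2563.

2563


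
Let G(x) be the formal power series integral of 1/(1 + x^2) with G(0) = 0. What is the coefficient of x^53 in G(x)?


1/(1 + x^2) = sum_{j>=0} (-1)^j x^(2j). Integrating termwise with G(0) = 0:
G(x) = sum_{j>=0} (-1)^j x^(2j+1) / (2j+1) = arctan(x).
Only odd powers are nonzero. For x^53 write 53 = 2*26 + 1, giving
(-1)^26 / 53 = 1/53 = 1/53.

1/53


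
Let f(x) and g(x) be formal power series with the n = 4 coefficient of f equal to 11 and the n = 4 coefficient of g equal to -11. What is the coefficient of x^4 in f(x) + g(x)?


Addition of formal power series is termwise.
The coefficient of x^4 in f + g = 11 + -11
= 0

0


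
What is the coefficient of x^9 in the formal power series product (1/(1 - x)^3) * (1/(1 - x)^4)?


Combine the factors: (1/(1 - x)^3) * (1/(1 - x)^4) = 1/(1 - x)^7.
Then use 1/(1 - x)^r = sum_{k>=0} C(k + r - 1, r - 1) x^k with r = 7 and k = 9:
C(15, 6) = 5005.

5005


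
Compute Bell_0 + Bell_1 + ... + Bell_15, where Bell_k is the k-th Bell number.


Recall Bell_k counts set partitions of a k-set (with Bell_0 = 1 by convention).
Bell_0 through Bell_15: 1, 1, 2, 5, 15, 52, 203, 877, 4140, 21147, 115975, 678570, 4213597, 27644437, 190899322, 1382958545
Sum = 1 + 1 + 2 + 5 + 15 + 52 + 203 + 877 + 4140 + 21147 + 115975 + 678570 + 4213597 + 27644437 + 190899322 + 1382958545 = 1606536889.

1606536889


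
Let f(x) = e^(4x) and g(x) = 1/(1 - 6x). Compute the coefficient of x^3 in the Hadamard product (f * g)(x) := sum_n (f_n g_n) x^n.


Expanding: f_k = 4^k/k! (from e^(4x)) and g_k = 6^k (from 1/(1 - 6x)). So the Hadamard coefficient (f * g)_k = 4^k 6^k / k! = (24)^k / k!.
For k = 3: 24^3/3! = 13824/6 = 2304.

2304


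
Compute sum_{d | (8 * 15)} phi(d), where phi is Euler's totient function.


First, 8 * 15 = 120. One classical identity is sum_{d | n} phi(d) = n (each k in [1, n] has a unique gcd with n, and among the k's with gcd(k, n) = n/d there are phi(d) of them). So the sum equals 120. We also verify directly:
Divisors of 120: 1, 2, 3, 4, 5, 6, 8, 10, 12, 15, 20, 24, 30, 40, 60, 120.
phi values: 1, 1, 2, 2, 4, 2, 4, 4, 4, 8, 8, 8, 8, 16, 16, 32.
Sum = 120.

120


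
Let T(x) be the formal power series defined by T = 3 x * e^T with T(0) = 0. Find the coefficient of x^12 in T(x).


Apply the Lagrange inversion formula: if T = 3 x * phi(T) with phi(t) = e^t, then
[x^n] T = 3^n * (1/n) [t^(n-1)] phi(t)^n = 3^n * (1/n) [t^(n-1)] e^(n t) = 3^n * (1/n) * n^(n-1) / (n-1)! = 3^n * n^(n-1) / n!.
When c = 1 this is the Cayley count of rooted labeled trees on n vertices, divided by n!.
For n = 12: 3^12 * 12^11 / 12! = 531441 * 743008370688/479001600 = 1586874322944/1925.

1586874322944/1925


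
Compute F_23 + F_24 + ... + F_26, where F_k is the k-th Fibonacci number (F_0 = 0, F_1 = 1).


Use the identity sum_{k=0}^{N} F_k = F_{N+2} - 1 (which follows from F_{k+2} - F_{k+1} = F_k). Then
sum_{k=23}^{26} F_k = (F_{28} - 1) - (F_{24} - 1) = F_{28} - F_{24}.
Computing: F_{28} = 317811, F_{24} = 46368, so
Sum = 317811 - 46368 = 271443.

271443


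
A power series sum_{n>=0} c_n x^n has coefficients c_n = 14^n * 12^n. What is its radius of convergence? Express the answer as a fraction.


By the root test (Cauchy-Hadamard), the radius is R = 1 / limsup_n |c_n|^(1/n).
Here |c_n|^(1/n) = (14^n * 12^n)^(1/n) = 14 * 12 = 168 for all n.
So R = 1/168 = 1/168.

1/168


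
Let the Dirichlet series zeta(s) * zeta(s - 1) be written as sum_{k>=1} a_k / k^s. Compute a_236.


Convolution gives a_k = sum_{d | k} d * 1 = sum_{d | k} d = sigma(k), the sum of positive divisors of k.
For k = 236, the divisors are 1, 2, 4, 59, 118, 236, so
sigma(236) = 1 + 2 + 4 + 59 + 118 + 236 = 420.

420


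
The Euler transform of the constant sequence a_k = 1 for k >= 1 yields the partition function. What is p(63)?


The Euler transform converts the sequence a_k = 1 into the number of integer partitions.
Using the recurrence or dynamic programming:
p(63) = 1505499

1505499


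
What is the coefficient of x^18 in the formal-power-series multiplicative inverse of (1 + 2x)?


The inverse is 1/(1 + 2x). Apply the geometric identity 1/(1 - y) = sum_{k>=0} y^k with y = -2x:
1/(1 + 2x) = sum_{k>=0} (-2)^k x^k.
So the coefficient of x^18 is (-2)^18 = 262144.

262144


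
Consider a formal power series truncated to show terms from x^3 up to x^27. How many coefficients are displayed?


From x^3 to x^27 inclusive, the count is 27 - 3 + 1 = 25.

25


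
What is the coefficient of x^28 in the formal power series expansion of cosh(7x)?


The Maclaurin series is cosh(t) = sum_{m>=0} t^(2m) / (2m)!, so substituting t = 7x, only even powers of x are nonzero, with coefficient of x^(2m) equal to 7^(2m) / (2m)!.
For x^28 the coefficient is 7^28/28! = 459986536544739960976801/304888344611713860501504000000 = 191581231380566414401/126983900296423931904000000.

191581231380566414401/126983900296423931904000000


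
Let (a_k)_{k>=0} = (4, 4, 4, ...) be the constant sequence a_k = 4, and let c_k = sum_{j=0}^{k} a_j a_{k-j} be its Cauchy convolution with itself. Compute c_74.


Since a_j = 4 for all j >= 0, the convolution sum becomes
c_k = sum_{j=0}^{k} 4 * 4 = 16 * (k + 1).
Equivalently, the generating function of (a_k) is 4/(1 - x) and its square is 16/(1 - x)^2 = sum_{k>=0} 16(k + 1) x^k.
For k = 74: 16 * 75 = 1200.

1200


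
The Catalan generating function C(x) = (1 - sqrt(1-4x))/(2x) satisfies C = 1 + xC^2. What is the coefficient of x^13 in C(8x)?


Substituting x -> 8x scales the n-th coefficient by 8^n, so [x^13] C(8x) = 8^13 * C_13.
C_13 = C(2*13, 13)/(14) = 10400600/14 = 742900.
So 8^13 * 742900 = 549755813888 * 742900 = 408413594137395200.

408413594137395200


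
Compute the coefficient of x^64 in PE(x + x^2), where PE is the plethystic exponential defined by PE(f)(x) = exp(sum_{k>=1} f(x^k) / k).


With f(x) = x + x^2, the exponent is sum_{k>=1} (x^k + x^(2k)) / k = -ln(1 - x) - ln(1 - x^2). Exponentiating:
PE(x + x^2) = 1 / ((1 - x)(1 - x^2)).
This is the generating function for partitions of n into parts of size 1 or 2. The number of 2's can be any j in 0..32, and the rest are 1's, so
[x^64] = floor(64/2) + 1 = 33.

33


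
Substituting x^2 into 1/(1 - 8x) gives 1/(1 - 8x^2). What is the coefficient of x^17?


Since 1/(1 - 8x^2) only has even powers of x,
the coefficient of x^17 (odd) is 0.

0


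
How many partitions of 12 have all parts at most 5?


Using the generating function (1-x)^(-1)(1-x^2)^(-1)...(1-x^5)^(-1),
the coefficient of x^12 counts these restricted partitions.
Result = 47

47


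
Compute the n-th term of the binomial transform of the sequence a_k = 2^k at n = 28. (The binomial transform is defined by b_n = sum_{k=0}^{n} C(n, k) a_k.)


With a_k = 2^k, b_n = sum_{k=0}^{n} C(n, k) 2^k = (1 + 2)^n by the binomial theorem.
For n = 28: (1 + 2)^28 = 3^28 = 22876792454961.

22876792454961


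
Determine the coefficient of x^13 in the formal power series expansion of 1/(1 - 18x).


The geometric series identity gives 1/(1 - c x) = sum_{k>=0} c^k x^k, so the coefficient of x^k is c^k.
Here c = 18 and k = 13.
Computing: 18^13 = 20822964865671168

20822964865671168


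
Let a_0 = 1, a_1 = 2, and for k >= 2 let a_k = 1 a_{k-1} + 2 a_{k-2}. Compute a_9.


Iterating the recurrence forward:
a_0 = 1
a_1 = 2
a_2 = 1*2 + 2*1 = 4
a_3 = 1*4 + 2*2 = 8
a_4 = 1*8 + 2*4 = 16
a_5 = 1*16 + 2*8 = 32
a_6 = 1*32 + 2*16 = 64
a_7 = 1*64 + 2*32 = 128
a_8 = 1*128 + 2*64 = 256
a_9 = 1*256 + 2*128 = 512
So a_9 = 512.

512


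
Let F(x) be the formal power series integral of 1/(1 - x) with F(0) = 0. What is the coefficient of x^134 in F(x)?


1/(1 - x) = sum_{k>=0} x^k. Integrating termwise and using F(0) = 0 gives
F(x) = sum_{k>=0} x^(k+1) / (k+1) = sum_{m>=1} x^m / m = -ln(1 - x).
So the coefficient of x^134 is 1/134 = 1/134.

1/134


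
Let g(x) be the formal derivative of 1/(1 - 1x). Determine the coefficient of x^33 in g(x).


Differentiate termwise: d/dx sum_{k>=0} 1^k x^k = sum_{k>=1} k 1^k x^(k-1) = sum_{j>=0} (j+1) 1^(j+1) x^j.
Equivalently, d/dx [1/(1 - 1x)] = 1/(1 - 1x)^2.
For j = 33: 34 * 1^34 = 34 * 1 = 34.

34


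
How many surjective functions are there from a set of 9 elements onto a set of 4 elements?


By inclusion-exclusion on which target elements are missed, the number of surjections from an n-set onto a k-set is
surj(n, k) = sum_{j=0}^{k} (-1)^j C(k, j) (k - j)^n.
Equivalently surj(n, k) = k! * S(n, k), where S(n, k) is the Stirling number of the second kind.
For n = 9, k = 4:
S(9, 4) = 7770, so
surj = 4! * 7770 = 24 * 7770 = 186480.

186480


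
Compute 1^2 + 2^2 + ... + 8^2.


This power sum has a closed form given by Faulhaber's formula
sum_{k=1}^{m} k^p = (1 / (p + 1)) * sum_{j=0}^{p} C(p + 1, j) B_j m^(p + 1 - j),
but for small m direct computation is fastest:
1 + 4 + 9 + 16 + 25 + 36 + 49 + 64 = 204.

204


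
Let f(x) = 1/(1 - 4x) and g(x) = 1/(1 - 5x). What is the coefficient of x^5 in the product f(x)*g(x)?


The coefficient of x^n in f*g is the Cauchy product: sum_{k=0}^{n} a^k * b^(n-k).
With a=4, b=5, n=5:
sum_{k=0}^{5} 4^k * 5^(5-k)
= 11529

11529


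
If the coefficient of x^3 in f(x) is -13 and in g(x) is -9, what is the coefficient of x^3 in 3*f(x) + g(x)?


Scalar multiplication scales coefficients: 3 * -13 = -39.
Then add the g coefficient: -39 + -9
= -48

-48


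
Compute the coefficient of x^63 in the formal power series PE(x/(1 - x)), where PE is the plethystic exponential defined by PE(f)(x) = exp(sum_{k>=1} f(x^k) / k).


For f(x) = x/(1 - x) we have
sum_{k>=1} f(x^k) / k = sum_{k>=1} (1/k) * x^k / (1 - x^k) = sum_{k, m >= 1} x^(k m) / k,
which after exponentiating simplifies to
PE(x/(1 - x)) = prod_{k>=1} 1 / (1 - x^k).
This is the generating function for the partition function p(n), so the coefficient of x^63 is p(63).
Computing p(63) by dynamic programming over parts 1, 2, ..., 63: p(63) = 1505499.

1505499


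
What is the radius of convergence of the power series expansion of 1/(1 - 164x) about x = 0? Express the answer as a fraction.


Expanding 1/(1 - 164x) = sum_{k>=0} 164^k x^k, the series converges when |164x| < 1, i.e., |x| < 1/164.
So the radius of convergence is 1/164 = 1/164.

1/164


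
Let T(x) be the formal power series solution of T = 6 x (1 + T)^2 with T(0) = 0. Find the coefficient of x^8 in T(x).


Apply the Lagrange inversion formula: if T = 6 x * phi(T) with phi(t) = (1 + t)^2, then [x^n] T = 6^n * (1/n) [t^(n-1)] phi(t)^n = 6^n * (1/n) [t^(n-1)] (1 + t)^(2n) = 6^n * (1/n) C(2n, n-1).
Using the identity C(2n, n-1) = C(2n, n) * n / (n+1), the unscaled factor equals C(2n, n) / (n+1) = C_n, the n-th Catalan number.
For n = 8: C_8 = C(16, 8) / 9 = 12870/9 = 1430.
With the 6^8 = 1679616 factor, the coefficient is 1679616 * 1430 = 2401850880.

2401850880


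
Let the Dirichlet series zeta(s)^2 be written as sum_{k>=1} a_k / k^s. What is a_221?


The Dirichlet convolution of the constant function 1 with itself gives (1 * 1)(k) = sum_{d | k} 1 = d(k), the number of positive divisors of k.
Since zeta(s) = sum_{k>=1} 1/k^s, we have zeta(s)^2 = sum_{k>=1} d(k)/k^s, so a_k = d(k).
For k = 221: the divisors are 1, 13, 17, 221.
Count = 4.

4


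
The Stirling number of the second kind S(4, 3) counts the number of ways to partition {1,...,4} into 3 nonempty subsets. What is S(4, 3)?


Using the explicit formula S(n,k) = (1/k!) sum_{j=0}^{k} (-1)^(k-j) C(k,j) j^n:
S(4, 3) = 6
Equivalently, S(n,k) is n! times the coefficient of x^n in the EGF (e^x - 1)^k / k!.

6


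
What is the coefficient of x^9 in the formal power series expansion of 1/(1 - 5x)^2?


The general identity 1/(1 - c x)^r = sum_{k>=0} c^k C(k + r - 1, r - 1) x^k follows by substituting y = c x into 1/(1 - y)^r = sum_{k>=0} C(k + r - 1, r - 1) y^k.
For c = 5, r = 2, k = 9:
5^9 * C(10, 1) = 1953125 * 10 = 19531250.

19531250


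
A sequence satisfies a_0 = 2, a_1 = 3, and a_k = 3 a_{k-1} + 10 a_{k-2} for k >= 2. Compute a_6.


The characteristic equation is t^2 - 3 t - 10 = 0, with roots r_1 = 5 and r_2 = -2 (so c_1 = r_1 + r_2, c_2 = -r_1 r_2 as required).
One can use the closed form a_n = A r_1^n + B r_2^n, but direct iteration is more reliable:
a_0 = 2, a_1 = 3, a_2 = 29, a_3 = 117, a_4 = 641, a_5 = 3093, a_6 = 15689.
So a_6 = 15689.

15689


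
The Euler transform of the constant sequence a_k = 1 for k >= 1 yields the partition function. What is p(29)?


The Euler transform converts the sequence a_k = 1 into the number of integer partitions.
Using the recurrence or dynamic programming:
p(29) = 4565

4565


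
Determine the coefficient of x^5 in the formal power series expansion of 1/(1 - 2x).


The geometric series identity gives 1/(1 - c x) = sum_{k>=0} c^k x^k, so the coefficient of x^k is c^k.
Here c = 2 and k = 5.
Computing: 2^5 = 32

32


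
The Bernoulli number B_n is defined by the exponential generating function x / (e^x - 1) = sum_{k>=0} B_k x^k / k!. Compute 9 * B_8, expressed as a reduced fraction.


Bernoulli numbers can also be computed recursively via B_0 = 1 and sum_{j=0}^{m} C(m+1, j) B_j = 0 for m >= 1. Odd-index Bernoulli numbers vanish for k >= 3.
Computing B_8 = -1/30, so 9 * B_8 = 9 * -1/30 = -3/10.

-3/10


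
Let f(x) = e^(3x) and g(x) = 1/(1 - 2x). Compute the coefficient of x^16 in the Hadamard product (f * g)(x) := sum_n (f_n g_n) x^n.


Expanding: f_k = 3^k/k! (from e^(3x)) and g_k = 2^k (from 1/(1 - 2x)). So the Hadamard coefficient (f * g)_k = 3^k 2^k / k! = (6)^k / k!.
For k = 16: 6^16/16! = 2821109907456/20922789888000 = 118098/875875.

118098/875875


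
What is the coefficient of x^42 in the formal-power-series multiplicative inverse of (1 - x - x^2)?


Let the inverse be f(x) = sum_{k>=0} a_k x^k. From f(x) * (1 - x - x^2) = 1 and matching coefficients:
 x^0: a_0 = 1.
 x^1: a_1 - a_0 = 0, so a_1 = 1.
 x^k (k >= 2): a_k - a_{k-1} - a_{k-2} = 0, i.e. a_k = a_{k-1} + a_{k-2}.
This is the Fibonacci-type recurrence shifted so that a_0 = a_1 = 1.
Iterating: a_0=1, a_1=1, a_2=2, a_3=3, a_4=5, a_5=8, a_6=13, a_7=21, a_8=34, a_9=55, ...
a_42 = 433494437.

433494437


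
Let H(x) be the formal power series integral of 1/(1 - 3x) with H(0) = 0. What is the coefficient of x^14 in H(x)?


1/(1 - 3x) = sum_{k>=0} 3^k x^k. Integrating termwise with H(0) = 0:
H(x) = sum_{k>=0} 3^k x^(k+1) / (k+1) = sum_{m>=1} 3^(m-1) x^m / m.
For m = 14: 3^13/14 = 1594323/14 = 1594323/14.

1594323/14


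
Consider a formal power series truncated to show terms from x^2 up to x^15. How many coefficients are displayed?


From x^2 to x^15 inclusive, the count is 15 - 2 + 1 = 14.

14


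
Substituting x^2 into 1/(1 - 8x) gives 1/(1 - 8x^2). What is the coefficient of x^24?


The coefficient of x^(2m) in 1/(1 - 8x^2) is 8^m.
With n = 24 = 2*12, the coefficient is 8^12 = 68719476736.

68719476736


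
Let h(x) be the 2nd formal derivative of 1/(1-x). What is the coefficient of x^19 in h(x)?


Differentiating 2 times: d^2/dx^2 [1/(1-x)] = 2!/(1-x)^3.
The expansion 1/(1-x)^3 = sum_{k>=0} C(k+2, 2) x^k, so the coefficient of x^n in 2!/(1-x)^3 is 2! * C(n+2, 2).
For n = 19: 2 * C(21, 2) = 2 * 210 = 420

420
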